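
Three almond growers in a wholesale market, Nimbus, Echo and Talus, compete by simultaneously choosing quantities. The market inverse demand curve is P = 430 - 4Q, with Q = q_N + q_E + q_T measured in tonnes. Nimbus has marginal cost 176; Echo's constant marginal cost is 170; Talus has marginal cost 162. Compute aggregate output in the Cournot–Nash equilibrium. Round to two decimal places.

Nimbus's profit: π_N = (430 - 4Q)q_N - (176q_N). Setting ∂π_N/∂q_N = 0: 254 - 8q_N - 4(q_E + q_T) = 0.
Echo's profit: π_E = (430 - 4Q)q_E - (170q_E). Setting ∂π_E/∂q_E = 0: 260 - 8q_E - 4(q_N + q_T) = 0.
Talus's first-order condition: 268 - 8q_T - 4(q_N + q_E) = 0.
Adding the 3 first-order conditions: 782 − 16Q = 0, so Q = 391/8.
Back-substituting: q_N = (254 − 391/2)/4 = 117/8, q_E = (260 − 391/2)/4 = 129/8, q_T = (268 − 391/2)/4 = 145/8.
Total output Q = 117/8 + 129/8 + 145/8 = 391/8.

48.88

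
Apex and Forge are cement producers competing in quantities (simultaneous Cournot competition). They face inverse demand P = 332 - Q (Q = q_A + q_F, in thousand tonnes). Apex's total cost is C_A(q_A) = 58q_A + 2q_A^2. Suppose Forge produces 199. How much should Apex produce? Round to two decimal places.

12.50

With the rival's output fixed at 199, Apex's profit is π_A = (332 - 199 - q_A)q_A - (58q_A + 2q_A²) = (133 - q_A)q_A - (58q_A + 2q_A²).
∂π_A/∂q_A = 75 - 6q_A = 0, so q_A = 25/2.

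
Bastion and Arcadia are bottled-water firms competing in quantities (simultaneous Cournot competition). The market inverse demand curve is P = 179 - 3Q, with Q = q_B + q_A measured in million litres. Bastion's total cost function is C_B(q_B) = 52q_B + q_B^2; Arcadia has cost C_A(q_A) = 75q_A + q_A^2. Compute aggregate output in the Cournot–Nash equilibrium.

21

Bastion's profit: π_B = (179 - 3Q)q_B - (52q_B + q_B²). Setting ∂π_B/∂q_B = 0: 127 - 8q_B - 3(q_A) = 0.
Arcadia's first-order condition: 104 - 8q_A - 3(q_B) = 0.
So q_B = (127 - 3q_A)/8 and q_A = (104 - 3q_B)/8.
Solving the pair: q_B = 64/5, q_A = 41/5.
Total output Q = 64/5 + 41/5 = 21.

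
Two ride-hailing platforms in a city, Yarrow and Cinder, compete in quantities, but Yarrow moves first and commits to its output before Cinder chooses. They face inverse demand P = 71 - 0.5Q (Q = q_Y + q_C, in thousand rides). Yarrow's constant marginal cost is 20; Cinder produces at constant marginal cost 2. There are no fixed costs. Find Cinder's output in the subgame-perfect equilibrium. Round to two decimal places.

The follower Cinder best-responds to any q_Y: π_C = (71 - 0.5Q)q_C - 2q_C.
Follower FOC: 69 - (1/2)q_Y - q_C = 0, so q_C(q_Y) = (69 - (1/2)q_Y).
The leader anticipates this reaction. Substituting into P = 71 - 0.5Q gives P = 73/2 - (1/4)q_Y, so π_Y = (73/2 - (1/4)q_Y)q_Y - 20q_Y.
Maximising: ∂π_Y/∂q_Y = 33/2 - (1/2)q_Y = 0, giving q_Y = 33.
Then q_C = (69 - (1/2)·33) = 105/2.

52.50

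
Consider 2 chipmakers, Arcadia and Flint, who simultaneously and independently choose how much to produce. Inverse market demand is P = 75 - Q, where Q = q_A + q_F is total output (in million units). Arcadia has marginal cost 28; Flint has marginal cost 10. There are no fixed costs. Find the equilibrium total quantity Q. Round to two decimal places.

37.33

Arcadia's profit: π_A = (75 - Q)q_A - (28q_A). Setting ∂π_A/∂q_A = 0: 47 - 2q_A - (q_F) = 0.
Flint's first-order condition: 65 - 2q_F - (q_A) = 0.
Best responses: q_A = (47 - q_F)/2, q_F = (65 - q_A)/2.
Solving the pair: q_A = 29/3, q_F = 83/3.
Total output Q = 29/3 + 83/3 = 112/3.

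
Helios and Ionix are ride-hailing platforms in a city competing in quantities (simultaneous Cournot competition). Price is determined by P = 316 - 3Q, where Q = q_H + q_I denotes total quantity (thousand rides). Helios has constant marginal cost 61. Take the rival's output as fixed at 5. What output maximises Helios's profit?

With the rival's output fixed at 5, Helios's profit is π_H = (316 - 3·5 - 3q_H)q_H - (61q_H) = (301 - 3q_H)q_H - (61q_H).
∂π_H/∂q_H = 240 - 6q_H = 0, so q_H = 40.

40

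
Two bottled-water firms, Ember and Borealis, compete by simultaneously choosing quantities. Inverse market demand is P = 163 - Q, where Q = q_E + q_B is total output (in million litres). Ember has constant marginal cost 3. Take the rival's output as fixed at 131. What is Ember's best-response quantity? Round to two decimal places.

14.50

With the rival's output fixed at 131, Ember's profit is π_E = (163 - 131 - q_E)q_E - (3q_E) = (32 - q_E)q_E - (3q_E).
∂π_E/∂q_E = 29 - 2q_E = 0, so q_E = 29/2.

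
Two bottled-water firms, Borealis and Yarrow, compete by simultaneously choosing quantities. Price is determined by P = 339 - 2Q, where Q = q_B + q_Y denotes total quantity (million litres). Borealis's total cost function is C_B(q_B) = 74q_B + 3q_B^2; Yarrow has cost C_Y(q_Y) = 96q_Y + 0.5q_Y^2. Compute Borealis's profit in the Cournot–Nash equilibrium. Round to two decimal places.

1663.33

Borealis's profit: π_B = (339 - 2Q)q_B - (74q_B + 3q_B²). Setting ∂π_B/∂q_B = 0: 265 - 10q_B - 2(q_Y) = 0.
Yarrow's first-order condition: 243 - 5q_Y - 2(q_B) = 0.
So q_B = (265 - 2q_Y)/10 and q_Y = (243 - 2q_B)/5.
Solving the pair: q_B = 839/46, q_Y = 950/23.
Price P = 339 - 2·59.5435 = 219.9130.
Borealis's profit: 219.9130·(839/46) - 74·(839/46) - 3(839/46)² = 1663.3294.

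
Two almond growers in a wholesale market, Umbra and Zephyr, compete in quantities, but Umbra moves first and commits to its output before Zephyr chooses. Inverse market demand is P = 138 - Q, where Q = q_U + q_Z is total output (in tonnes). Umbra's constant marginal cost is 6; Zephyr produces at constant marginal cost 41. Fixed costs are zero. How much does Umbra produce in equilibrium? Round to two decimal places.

83.50

The follower Zephyr best-responds to any q_U: π_Z = (138 - Q)q_Z - 41q_Z.
Setting the follower's marginal profit to zero, 97 - q_U - 2q_Z = 0, i.e. q_Z = (97 - q_U)/2.
The leader anticipates this reaction. Substituting into P = 138 - Q gives P = 179/2 - (1/2)q_U, so π_U = (179/2 - (1/2)q_U)q_U - 6q_U.
The leader's first-order condition 167/2 - q_U = 0 yields q_U = 167/2.
Then q_Z = (97 - 167/2)/2 = 27/4.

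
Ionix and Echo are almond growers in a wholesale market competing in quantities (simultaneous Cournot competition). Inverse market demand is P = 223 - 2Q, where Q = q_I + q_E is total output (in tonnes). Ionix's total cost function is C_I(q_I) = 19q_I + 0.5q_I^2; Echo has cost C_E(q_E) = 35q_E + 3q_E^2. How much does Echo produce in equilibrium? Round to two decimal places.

Ionix's profit: π_I = (223 - 2Q)q_I - (19q_I + (1/2)q_I²). Setting ∂π_I/∂q_I = 0: 204 - 5q_I - 2(q_E) = 0.
Echo's profit: π_E = (223 - 2Q)q_E - (35q_E + 3q_E²). Setting ∂π_E/∂q_E = 0: 188 - 10q_E - 2(q_I) = 0.
Best responses: q_I = (204 - 2q_E)/5, q_E = (188 - 2q_I)/10.
Solving the pair: q_I = 832/23, q_E = 266/23.

11.57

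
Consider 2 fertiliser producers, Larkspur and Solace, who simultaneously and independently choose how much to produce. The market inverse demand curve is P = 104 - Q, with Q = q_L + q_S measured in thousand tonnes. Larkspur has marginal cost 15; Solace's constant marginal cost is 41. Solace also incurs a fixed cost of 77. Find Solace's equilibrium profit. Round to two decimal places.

75.11

Larkspur's profit: π_L = (104 - Q)q_L - (15q_L). Setting ∂π_L/∂q_L = 0: 89 - 2q_L - (q_S) = 0.
Solace's first-order condition: 63 - 2q_S - (q_L) = 0.
Rearranging gives the reaction functions q_L = (89 - q_S)/2 and q_S = (63 - q_L)/2.
Solving the pair: q_L = 115/3, q_S = 37/3.
Price P = 104 - 152/3 = 160/3.
Solace's profit: (160/3 - 41)·(37/3) - 77 = 676/9.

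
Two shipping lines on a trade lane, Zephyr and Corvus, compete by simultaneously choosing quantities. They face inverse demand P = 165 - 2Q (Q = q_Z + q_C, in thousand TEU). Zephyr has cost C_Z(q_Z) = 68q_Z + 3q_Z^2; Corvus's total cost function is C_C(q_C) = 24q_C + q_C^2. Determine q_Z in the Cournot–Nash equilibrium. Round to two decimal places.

Zephyr's profit: π_Z = (165 - 2Q)q_Z - (68q_Z + 3q_Z²). Setting ∂π_Z/∂q_Z = 0: 97 - 10q_Z - 2(q_C) = 0.
Corvus's profit: π_C = (165 - 2Q)q_C - (24q_C + q_C²). Setting ∂π_C/∂q_C = 0: 141 - 6q_C - 2(q_Z) = 0.
Best responses: q_Z = (97 - 2q_C)/10, q_C = (141 - 2q_Z)/6.
Substituting one into the other gives q_Z = 75/14 and q_C = 152/7.

5.36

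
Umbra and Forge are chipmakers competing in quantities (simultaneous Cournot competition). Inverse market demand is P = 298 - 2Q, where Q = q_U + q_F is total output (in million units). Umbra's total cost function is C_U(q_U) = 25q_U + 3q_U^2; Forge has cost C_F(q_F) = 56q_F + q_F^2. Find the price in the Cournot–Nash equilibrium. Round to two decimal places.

189.86

Umbra's profit: π_U = (298 - 2Q)q_U - (25q_U + 3q_U²). Setting ∂π_U/∂q_U = 0: 273 - 10q_U - 2(q_F) = 0.
Forge's profit: π_F = (298 - 2Q)q_F - (56q_F + q_F²). Setting ∂π_F/∂q_F = 0: 242 - 6q_F - 2(q_U) = 0.
So q_U = (273 - 2q_F)/10 and q_F = (242 - 2q_U)/6.
Substituting one into the other gives q_U = 577/28 and q_F = 937/28.
Total output Q = 757/14, so price P = 298 - 2·(757/14) = 1329/7.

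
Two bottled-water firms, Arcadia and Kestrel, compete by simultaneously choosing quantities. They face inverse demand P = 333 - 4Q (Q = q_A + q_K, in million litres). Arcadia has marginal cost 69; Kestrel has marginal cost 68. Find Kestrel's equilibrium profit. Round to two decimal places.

1965.44

Arcadia's profit: π_A = (333 - 4Q)q_A - (69q_A). Setting ∂π_A/∂q_A = 0: 264 - 8q_A - 4(q_K) = 0.
Kestrel's profit: π_K = (333 - 4Q)q_K - (68q_K). Setting ∂π_K/∂q_K = 0: 265 - 8q_K - 4(q_A) = 0.
So q_A = (264 - 4q_K)/8 and q_K = (265 - 4q_A)/8.
Solving the pair: q_A = 263/12, q_K = 133/6.
Price P = 333 - 4·(529/12) = 470/3.
Kestrel's profit: (470/3 - 68)·(133/6) = 1965.4444.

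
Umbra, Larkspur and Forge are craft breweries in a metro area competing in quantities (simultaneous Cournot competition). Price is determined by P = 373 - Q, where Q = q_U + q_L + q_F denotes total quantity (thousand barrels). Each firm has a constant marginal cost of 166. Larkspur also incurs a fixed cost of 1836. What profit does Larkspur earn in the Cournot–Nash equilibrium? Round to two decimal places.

Each firm earns π_i = (373 - Q)q_i - 166q_i.
Setting ∂π_i/∂q_i = 0 with rivals' quantities fixed: 207 - 2q_i - Σ_{j≠i} q_j = 0.
By symmetry each firm produces the same amount; substituting Σ_{j≠i} q_j = 2q_i yields q_i = 207/4.
Price P = 373 - 621/4 = 871/4.
Larkspur's profit: (871/4 - 166)·(207/4) - 1836 = 842.0625.

842.06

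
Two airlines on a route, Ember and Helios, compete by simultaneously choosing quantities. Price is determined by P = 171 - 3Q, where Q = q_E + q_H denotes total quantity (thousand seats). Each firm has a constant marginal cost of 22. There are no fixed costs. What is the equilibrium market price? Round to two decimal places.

71.67

Each firm earns π_i = (171 - 3Q)q_i - 22q_i.
First-order condition (treating rivals' output as given): 149 - 6q_i - 3q_j = 0.
With identical firms every q_j equals q_i, so q_j = q_i and 149 = 9q_i, giving q_i = 149/9.
Total output Q = 298/9, so price P = 171 - 3·(298/9) = 215/3.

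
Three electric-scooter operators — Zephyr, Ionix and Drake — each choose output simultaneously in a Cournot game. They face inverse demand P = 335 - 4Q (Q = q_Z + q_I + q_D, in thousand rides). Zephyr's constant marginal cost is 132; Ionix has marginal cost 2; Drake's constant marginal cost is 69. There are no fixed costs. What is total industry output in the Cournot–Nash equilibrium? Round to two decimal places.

Zephyr's profit: π_Z = (335 - 4Q)q_Z - (132q_Z). Setting ∂π_Z/∂q_Z = 0: 203 - 8q_Z - 4(q_I + q_D) = 0.
Ionix's first-order condition: 333 - 8q_I - 4(q_Z + q_D) = 0.
Drake's profit: π_D = (335 - 4Q)q_D - (69q_D). Setting ∂π_D/∂q_D = 0: 266 - 8q_D - 4(q_Z + q_I) = 0.
Adding the 3 first-order conditions: 802 − 16Q = 0, so Q = 401/8.
Back-substituting: q_Z = (203 − 401/2)/4 = 5/8, q_I = (333 − 401/2)/4 = 265/8, q_D = (266 − 401/2)/4 = 131/8.
Total output Q = 5/8 + 265/8 + 131/8 = 401/8.

50.13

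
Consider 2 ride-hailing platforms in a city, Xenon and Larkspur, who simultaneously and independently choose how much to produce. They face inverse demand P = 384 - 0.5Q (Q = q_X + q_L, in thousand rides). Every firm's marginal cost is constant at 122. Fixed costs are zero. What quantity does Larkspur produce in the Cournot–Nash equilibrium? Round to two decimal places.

174.67

Each firm earns π_i = (384 - 0.5Q)q_i - 122q_i.
Setting ∂π_i/∂q_i = 0 with rivals' quantities fixed: 262 - q_i - (1/2)q_j = 0.
By symmetry each firm produces the same amount; substituting q_j = q_i yields q_i = 262/(3/2) = 524/3.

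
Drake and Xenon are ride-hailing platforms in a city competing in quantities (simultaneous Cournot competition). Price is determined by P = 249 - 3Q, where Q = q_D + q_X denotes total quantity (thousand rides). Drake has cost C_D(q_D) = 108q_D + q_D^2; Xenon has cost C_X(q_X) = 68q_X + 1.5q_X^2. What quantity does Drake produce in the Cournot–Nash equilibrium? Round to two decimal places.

Drake's profit: π_D = (249 - 3Q)q_D - (108q_D + q_D²). Setting ∂π_D/∂q_D = 0: 141 - 8q_D - 3(q_X) = 0.
Xenon's profit: π_X = (249 - 3Q)q_X - (68q_X + (3/2)q_X²). Setting ∂π_X/∂q_X = 0: 181 - 9q_X - 3(q_D) = 0.
Rearranging gives the reaction functions q_D = (141 - 3q_X)/8 and q_X = (181 - 3q_D)/9.
Substituting one into the other gives q_D = 242/21 and q_X = 1025/63.

11.52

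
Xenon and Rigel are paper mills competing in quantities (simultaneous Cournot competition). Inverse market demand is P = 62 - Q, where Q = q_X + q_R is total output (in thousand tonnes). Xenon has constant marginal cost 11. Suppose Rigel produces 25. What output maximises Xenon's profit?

With the rival's output fixed at 25, Xenon's profit is π_X = (62 - 25 - q_X)q_X - (11q_X) = (37 - q_X)q_X - (11q_X).
∂π_X/∂q_X = 26 - 2q_X = 0, so q_X = 13.

13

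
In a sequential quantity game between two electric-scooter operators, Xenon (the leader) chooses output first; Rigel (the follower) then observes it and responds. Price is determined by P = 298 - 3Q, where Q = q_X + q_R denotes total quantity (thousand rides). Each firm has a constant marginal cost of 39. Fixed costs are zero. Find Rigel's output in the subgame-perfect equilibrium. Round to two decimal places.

The follower Rigel best-responds to any q_X: π_R = (298 - 3Q)q_R - 39q_R.
∂π_R/∂q_R = 259 - 3q_X - 6q_R = 0 gives the reaction function q_R = (259 - 3q_X)/6.
The leader anticipates this reaction. Substituting into P = 298 - 3Q gives P = 337/2 - (3/2)q_X, so π_X = (337/2 - (3/2)q_X)q_X - 39q_X.
Leader FOC: 259/2 - 3q_X = 0, so q_X = 259/6.
Then q_R = (259 - 3·(259/6))/6 = 259/12.

21.58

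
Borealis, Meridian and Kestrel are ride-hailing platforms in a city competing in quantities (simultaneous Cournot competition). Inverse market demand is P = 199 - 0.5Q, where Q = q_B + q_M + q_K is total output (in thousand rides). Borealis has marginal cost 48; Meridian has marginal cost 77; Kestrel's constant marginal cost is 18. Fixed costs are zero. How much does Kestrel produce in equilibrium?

135

Borealis's profit: π_B = (199 - 0.5Q)q_B - (48q_B). Setting ∂π_B/∂q_B = 0: 151 - q_B - (1/2)(q_M + q_K) = 0.
Meridian's first-order condition: 122 - q_M - (1/2)(q_B + q_K) = 0.
Kestrel's profit: π_K = (199 - 0.5Q)q_K - (18q_K). Setting ∂π_K/∂q_K = 0: 181 - q_K - (1/2)(q_B + q_M) = 0.
Summing all 3 equations gives 454 − 2Q = 0, hence Q = 227.
Back-substituting: q_B = (151 − 227/2)/(1/2) = 75, q_M = (122 − 227/2)/(1/2) = 17, q_K = (181 − 227/2)/(1/2) = 135.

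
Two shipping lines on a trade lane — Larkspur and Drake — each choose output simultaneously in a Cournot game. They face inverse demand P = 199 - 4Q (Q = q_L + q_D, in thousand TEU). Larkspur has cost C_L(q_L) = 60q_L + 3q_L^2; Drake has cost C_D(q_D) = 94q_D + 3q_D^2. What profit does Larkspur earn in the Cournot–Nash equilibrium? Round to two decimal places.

503.11

Larkspur's profit: π_L = (199 - 4Q)q_L - (60q_L + 3q_L²). Setting ∂π_L/∂q_L = 0: 139 - 14q_L - 4(q_D) = 0.
Drake's profit: π_D = (199 - 4Q)q_D - (94q_D + 3q_D²). Setting ∂π_D/∂q_D = 0: 105 - 14q_D - 4(q_L) = 0.
Rearranging gives the reaction functions q_L = (139 - 4q_D)/14 and q_D = (105 - 4q_L)/14.
Substituting one into the other gives q_L = 763/90 and q_D = 457/90.
Price P = 199 - 4·(122/9) = 1303/9.
Larkspur's profit: (1303/9)·(763/90) - 60·(763/90) - 3(763/90)² = 503.1090.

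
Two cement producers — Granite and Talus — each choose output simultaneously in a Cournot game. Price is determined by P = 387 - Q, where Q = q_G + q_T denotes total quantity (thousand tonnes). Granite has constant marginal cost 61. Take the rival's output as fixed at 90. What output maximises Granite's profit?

With the rival's output fixed at 90, Granite's profit is π_G = (387 - 90 - q_G)q_G - (61q_G) = (297 - q_G)q_G - (61q_G).
∂π_G/∂q_G = 236 - 2q_G = 0, so q_G = 118.

118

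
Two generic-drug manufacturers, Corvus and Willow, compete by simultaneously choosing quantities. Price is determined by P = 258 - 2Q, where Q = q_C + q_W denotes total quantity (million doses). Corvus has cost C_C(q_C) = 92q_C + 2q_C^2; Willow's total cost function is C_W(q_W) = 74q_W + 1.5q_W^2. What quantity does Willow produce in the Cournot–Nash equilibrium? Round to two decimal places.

Corvus's profit: π_C = (258 - 2Q)q_C - (92q_C + 2q_C²). Setting ∂π_C/∂q_C = 0: 166 - 8q_C - 2(q_W) = 0.
Willow's profit: π_W = (258 - 2Q)q_W - (74q_W + (3/2)q_W²). Setting ∂π_W/∂q_W = 0: 184 - 7q_W - 2(q_C) = 0.
So q_C = (166 - 2q_W)/8 and q_W = (184 - 2q_C)/7.
Solving the pair: q_C = 397/26, q_W = 285/13.

21.92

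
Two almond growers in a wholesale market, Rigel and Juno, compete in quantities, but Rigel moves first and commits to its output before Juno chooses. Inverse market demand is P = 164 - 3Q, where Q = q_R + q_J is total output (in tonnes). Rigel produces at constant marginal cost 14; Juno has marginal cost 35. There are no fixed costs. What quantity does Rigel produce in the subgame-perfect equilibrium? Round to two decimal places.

28.50

The follower Juno best-responds to any q_R: π_J = (164 - 3Q)q_J - 35q_J.
Follower FOC: 129 - 3q_R - 6q_J = 0, so q_J(q_R) = (129 - 3q_R)/6.
Rigel substitutes q_J(q_R) into its own profit: π_R = q_R(164 - 3q_R - (129 - 3q_R)/2) - 14q_R = (199/2 - (3/2)q_R)q_R - 14q_R.
The leader's first-order condition 171/2 - 3q_R = 0 yields q_R = 57/2.
Then q_J = (129 - 3·(57/2))/6 = 29/4.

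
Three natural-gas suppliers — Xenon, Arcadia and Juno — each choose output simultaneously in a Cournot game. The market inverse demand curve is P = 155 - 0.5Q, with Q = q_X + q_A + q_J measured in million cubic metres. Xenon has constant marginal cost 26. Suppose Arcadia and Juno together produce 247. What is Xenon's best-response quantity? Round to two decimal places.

5.50

With rivals' combined output fixed at 247, Xenon's profit is π_X = (155 - (1/2)·247 - (1/2)q_X)q_X - (26q_X) = (63/2 - (1/2)q_X)q_X - (26q_X).
∂π_X/∂q_X = 11/2 - q_X = 0, so q_X = 11/2.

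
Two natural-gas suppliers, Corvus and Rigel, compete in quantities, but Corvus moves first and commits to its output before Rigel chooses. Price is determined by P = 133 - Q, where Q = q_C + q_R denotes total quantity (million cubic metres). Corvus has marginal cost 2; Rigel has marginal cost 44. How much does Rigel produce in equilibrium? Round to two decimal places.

1.25

The follower Rigel best-responds to any q_C: π_R = (133 - Q)q_R - 44q_R.
Setting the follower's marginal profit to zero, 89 - q_C - 2q_R = 0, i.e. q_R = (89 - q_C)/2.
Corvus substitutes q_R(q_C) into its own profit: π_C = q_C(133 - q_C - (89 - q_C)/2) - 2q_C = (177/2 - (1/2)q_C)q_C - 2q_C.
The leader's first-order condition 173/2 - q_C = 0 yields q_C = 173/2.
Then q_R = (89 - 173/2)/2 = 5/4.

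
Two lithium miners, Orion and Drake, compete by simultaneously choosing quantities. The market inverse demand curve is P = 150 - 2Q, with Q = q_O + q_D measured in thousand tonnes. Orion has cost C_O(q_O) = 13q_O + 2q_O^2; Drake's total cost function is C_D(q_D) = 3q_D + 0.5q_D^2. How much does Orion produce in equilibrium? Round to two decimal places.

Orion's profit: π_O = (150 - 2Q)q_O - (13q_O + 2q_O²). Setting ∂π_O/∂q_O = 0: 137 - 8q_O - 2(q_D) = 0.
Drake's profit: π_D = (150 - 2Q)q_D - (3q_D + (1/2)q_D²). Setting ∂π_D/∂q_D = 0: 147 - 5q_D - 2(q_O) = 0.
So q_O = (137 - 2q_D)/8 and q_D = (147 - 2q_O)/5.
Solving the pair: q_O = 391/36, q_D = 451/18.

10.86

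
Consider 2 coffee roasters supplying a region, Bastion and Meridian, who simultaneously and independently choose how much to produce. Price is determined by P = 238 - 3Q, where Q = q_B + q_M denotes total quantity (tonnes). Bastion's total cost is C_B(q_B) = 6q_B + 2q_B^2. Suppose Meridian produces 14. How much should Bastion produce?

19

With the rival's output fixed at 14, Bastion's profit is π_B = (238 - 3·14 - 3q_B)q_B - (6q_B + 2q_B²) = (196 - 3q_B)q_B - (6q_B + 2q_B²).
∂π_B/∂q_B = 190 - 10q_B = 0, so q_B = 19.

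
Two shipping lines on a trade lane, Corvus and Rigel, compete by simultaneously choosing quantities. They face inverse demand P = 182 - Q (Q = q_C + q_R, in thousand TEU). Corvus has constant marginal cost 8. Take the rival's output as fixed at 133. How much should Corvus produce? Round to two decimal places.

With the rival's output fixed at 133, Corvus's profit is π_C = (182 - 133 - q_C)q_C - (8q_C) = (49 - q_C)q_C - (8q_C).
∂π_C/∂q_C = 41 - 2q_C = 0, so q_C = 41/2.

20.50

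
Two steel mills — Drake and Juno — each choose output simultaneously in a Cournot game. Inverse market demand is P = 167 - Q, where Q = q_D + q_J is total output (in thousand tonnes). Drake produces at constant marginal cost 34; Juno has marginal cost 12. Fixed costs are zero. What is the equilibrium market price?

71

Drake's profit: π_D = (167 - Q)q_D - (34q_D). Setting ∂π_D/∂q_D = 0: 133 - 2q_D - (q_J) = 0.
Juno's profit: π_J = (167 - Q)q_J - (12q_J). Setting ∂π_J/∂q_J = 0: 155 - 2q_J - (q_D) = 0.
Best responses: q_D = (133 - q_J)/2, q_J = (155 - q_D)/2.
Solving the pair: q_D = 37, q_J = 59.
Total output Q = 96, so price P = 167 - 96 = 71.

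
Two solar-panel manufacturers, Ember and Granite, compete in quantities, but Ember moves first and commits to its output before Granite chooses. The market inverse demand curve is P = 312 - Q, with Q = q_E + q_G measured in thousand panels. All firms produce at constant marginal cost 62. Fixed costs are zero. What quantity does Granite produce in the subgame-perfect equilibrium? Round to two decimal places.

Solve by backward induction. Given q_E, the follower Granite maximises π_G = (312 - q_E - q_G)q_G - 62q_G.
Setting the follower's marginal profit to zero, 250 - q_E - 2q_G = 0, i.e. q_G = (250 - q_E)/2.
Ember substitutes q_G(q_E) into its own profit: π_E = q_E(312 - q_E - (250 - q_E)/2) - 62q_E = (187 - (1/2)q_E)q_E - 62q_E.
The leader's first-order condition 125 - q_E = 0 yields q_E = 125.
Then q_G = (250 - 125)/2 = 125/2.

62.50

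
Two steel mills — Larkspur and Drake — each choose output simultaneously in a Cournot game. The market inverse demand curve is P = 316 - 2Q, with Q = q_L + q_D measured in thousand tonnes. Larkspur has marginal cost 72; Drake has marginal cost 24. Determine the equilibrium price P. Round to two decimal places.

137.33

Larkspur's profit: π_L = (316 - 2Q)q_L - (72q_L). Setting ∂π_L/∂q_L = 0: 244 - 4q_L - 2(q_D) = 0.
Drake's first-order condition: 292 - 4q_D - 2(q_L) = 0.
So q_L = (244 - 2q_D)/4 and q_D = (292 - 2q_L)/4.
Solving the pair: q_L = 98/3, q_D = 170/3.
Total output Q = 268/3, so price P = 316 - 2·(268/3) = 412/3.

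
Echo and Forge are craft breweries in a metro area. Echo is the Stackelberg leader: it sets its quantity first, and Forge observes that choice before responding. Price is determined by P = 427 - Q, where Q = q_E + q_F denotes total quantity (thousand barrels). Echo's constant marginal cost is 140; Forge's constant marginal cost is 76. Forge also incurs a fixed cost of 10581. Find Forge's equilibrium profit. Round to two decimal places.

Solve by backward induction. Given q_E, the follower Forge maximises π_F = (427 - q_E - q_F)q_F - 76q_F.
∂π_F/∂q_F = 351 - q_E - 2q_F = 0 gives the reaction function q_F = (351 - q_E)/2.
Echo substitutes q_F(q_E) into its own profit: π_E = q_E(427 - q_E - (351 - q_E)/2) - 140q_E = (503/2 - (1/2)q_E)q_E - 140q_E.
The leader's first-order condition 223/2 - q_E = 0 yields q_E = 223/2.
Then q_F = (351 - 223/2)/2 = 479/4.
Price P = 427 - 925/4 = 783/4.
Forge's profit: (783/4 - 76)·(479/4) - 10581 = 3759.0625.

3759.06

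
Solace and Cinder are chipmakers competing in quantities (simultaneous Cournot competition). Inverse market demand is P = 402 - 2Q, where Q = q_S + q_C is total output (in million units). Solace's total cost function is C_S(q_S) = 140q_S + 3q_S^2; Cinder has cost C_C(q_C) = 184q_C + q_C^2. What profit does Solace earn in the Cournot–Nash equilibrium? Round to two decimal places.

Solace's profit: π_S = (402 - 2Q)q_S - (140q_S + 3q_S²). Setting ∂π_S/∂q_S = 0: 262 - 10q_S - 2(q_C) = 0.
Cinder's first-order condition: 218 - 6q_C - 2(q_S) = 0.
Rearranging gives the reaction functions q_S = (262 - 2q_C)/10 and q_C = (218 - 2q_S)/6.
Substituting one into the other gives q_S = 142/7 and q_C = 207/7.
Price P = 402 - 2·(349/7) = 302.2857.
Solace's profit: 302.2857·(142/7) - 140·(142/7) - 3(142/7)² = 2057.5510.

2057.55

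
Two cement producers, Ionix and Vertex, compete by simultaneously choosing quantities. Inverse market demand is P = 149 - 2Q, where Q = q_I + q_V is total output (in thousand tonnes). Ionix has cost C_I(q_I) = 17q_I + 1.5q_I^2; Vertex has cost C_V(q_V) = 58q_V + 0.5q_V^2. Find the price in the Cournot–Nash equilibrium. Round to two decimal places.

Ionix's profit: π_I = (149 - 2Q)q_I - (17q_I + (3/2)q_I²). Setting ∂π_I/∂q_I = 0: 132 - 7q_I - 2(q_V) = 0.
Vertex's profit: π_V = (149 - 2Q)q_V - (58q_V + (1/2)q_V²). Setting ∂π_V/∂q_V = 0: 91 - 5q_V - 2(q_I) = 0.
Best responses: q_I = (132 - 2q_V)/7, q_V = (91 - 2q_I)/5.
Substituting one into the other gives q_I = 478/31 and q_V = 373/31.
Total output Q = 851/31, so price P = 149 - 2·(851/31) = 94.0968.

94.10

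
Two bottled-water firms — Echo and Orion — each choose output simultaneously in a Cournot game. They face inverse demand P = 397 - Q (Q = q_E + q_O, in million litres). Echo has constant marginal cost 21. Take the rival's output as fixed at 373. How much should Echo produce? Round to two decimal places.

1.50

With the rival's output fixed at 373, Echo's profit is π_E = (397 - 373 - q_E)q_E - (21q_E) = (24 - q_E)q_E - (21q_E).
∂π_E/∂q_E = 3 - 2q_E = 0, so q_E = 3/2.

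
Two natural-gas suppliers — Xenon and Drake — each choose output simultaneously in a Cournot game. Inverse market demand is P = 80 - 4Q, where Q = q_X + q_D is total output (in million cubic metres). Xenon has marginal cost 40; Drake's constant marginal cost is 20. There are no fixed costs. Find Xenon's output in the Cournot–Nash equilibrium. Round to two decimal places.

1.67

Xenon's profit: π_X = (80 - 4Q)q_X - (40q_X). Setting ∂π_X/∂q_X = 0: 40 - 8q_X - 4(q_D) = 0.
Drake's profit: π_D = (80 - 4Q)q_D - (20q_D). Setting ∂π_D/∂q_D = 0: 60 - 8q_D - 4(q_X) = 0.
Rearranging gives the reaction functions q_X = (40 - 4q_D)/8 and q_D = (60 - 4q_X)/8.
Substituting one into the other gives q_X = 5/3 and q_D = 20/3.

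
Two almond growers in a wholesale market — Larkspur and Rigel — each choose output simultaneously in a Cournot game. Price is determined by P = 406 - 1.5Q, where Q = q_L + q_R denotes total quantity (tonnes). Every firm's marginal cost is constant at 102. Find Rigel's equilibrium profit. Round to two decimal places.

6845.63

Each firm earns π_i = (406 - 1.5Q)q_i - 102q_i.
First-order condition (treating rivals' output as given): 304 - 3q_i - (3/2)q_j = 0.
With identical firms every q_j equals q_i, so q_j = q_i and 304 = (9/2)q_i, giving q_i = 608/9.
Price P = 406 - (3/2)·(1216/9) = 610/3.
Rigel's profit: (610/3 - 102)·(608/9) = 6845.6296.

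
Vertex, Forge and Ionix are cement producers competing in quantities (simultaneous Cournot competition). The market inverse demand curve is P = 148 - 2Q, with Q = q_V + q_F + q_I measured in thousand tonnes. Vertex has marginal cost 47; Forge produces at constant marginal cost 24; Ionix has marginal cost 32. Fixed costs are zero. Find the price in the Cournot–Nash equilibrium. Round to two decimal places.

62.75

Vertex's profit: π_V = (148 - 2Q)q_V - (47q_V). Setting ∂π_V/∂q_V = 0: 101 - 4q_V - 2(q_F + q_I) = 0.
Forge's profit: π_F = (148 - 2Q)q_F - (24q_F). Setting ∂π_F/∂q_F = 0: 124 - 4q_F - 2(q_V + q_I) = 0.
Ionix's profit: π_I = (148 - 2Q)q_I - (32q_I). Setting ∂π_I/∂q_I = 0: 116 - 4q_I - 2(q_V + q_F) = 0.
Adding the 3 first-order conditions: 341 − 8Q = 0, so Q = 341/8.
Back-substituting: q_V = (101 − 341/4)/2 = 63/8, q_F = (124 − 341/4)/2 = 155/8, q_I = (116 − 341/4)/2 = 123/8.
Total output Q = 341/8, so price P = 148 - 2·(341/8) = 251/4.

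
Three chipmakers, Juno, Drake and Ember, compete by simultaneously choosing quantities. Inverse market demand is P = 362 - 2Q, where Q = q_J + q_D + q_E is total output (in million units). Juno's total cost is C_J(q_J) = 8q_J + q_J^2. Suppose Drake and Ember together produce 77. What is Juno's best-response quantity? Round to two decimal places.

With rivals' combined output fixed at 77, Juno's profit is π_J = (362 - 2·77 - 2q_J)q_J - (8q_J + q_J²) = (208 - 2q_J)q_J - (8q_J + q_J²).
∂π_J/∂q_J = 200 - 6q_J = 0, so q_J = 100/3.

33.33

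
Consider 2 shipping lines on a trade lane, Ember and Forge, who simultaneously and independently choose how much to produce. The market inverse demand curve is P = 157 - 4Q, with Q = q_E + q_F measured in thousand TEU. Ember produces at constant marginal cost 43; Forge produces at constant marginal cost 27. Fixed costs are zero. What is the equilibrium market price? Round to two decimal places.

Ember's profit: π_E = (157 - 4Q)q_E - (43q_E). Setting ∂π_E/∂q_E = 0: 114 - 8q_E - 4(q_F) = 0.
Forge's profit: π_F = (157 - 4Q)q_F - (27q_F). Setting ∂π_F/∂q_F = 0: 130 - 8q_F - 4(q_E) = 0.
Best responses: q_E = (114 - 4q_F)/8, q_F = (130 - 4q_E)/8.
Solving the pair: q_E = 49/6, q_F = 73/6.
Total output Q = 61/3, so price P = 157 - 4·(61/3) = 227/3.

75.67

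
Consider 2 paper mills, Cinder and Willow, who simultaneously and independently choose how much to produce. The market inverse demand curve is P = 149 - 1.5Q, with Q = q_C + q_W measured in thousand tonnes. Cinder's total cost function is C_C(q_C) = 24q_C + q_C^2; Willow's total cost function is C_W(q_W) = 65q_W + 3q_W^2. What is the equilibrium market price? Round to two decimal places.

Cinder's profit: π_C = (149 - 1.5Q)q_C - (24q_C + q_C²). Setting ∂π_C/∂q_C = 0: 125 - 5q_C - (3/2)(q_W) = 0.
Willow's first-order condition: 84 - 9q_W - (3/2)(q_C) = 0.
So q_C = (125 - (3/2)q_W)/5 and q_W = (84 - (3/2)q_C)/9.
Substituting one into the other gives q_C = 444/19 and q_W = 310/57.
Total output Q = 1642/57, so price P = 149 - (3/2)·(1642/57) = 105.7895.

105.79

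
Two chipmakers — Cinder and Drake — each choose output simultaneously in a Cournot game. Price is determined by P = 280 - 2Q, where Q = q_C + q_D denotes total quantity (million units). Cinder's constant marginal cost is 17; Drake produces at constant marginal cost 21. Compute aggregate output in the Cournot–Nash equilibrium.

Cinder's profit: π_C = (280 - 2Q)q_C - (17q_C). Setting ∂π_C/∂q_C = 0: 263 - 4q_C - 2(q_D) = 0.
Drake's profit: π_D = (280 - 2Q)q_D - (21q_D). Setting ∂π_D/∂q_D = 0: 259 - 4q_D - 2(q_C) = 0.
So q_C = (263 - 2q_D)/4 and q_D = (259 - 2q_C)/4.
Substituting one into the other gives q_C = 89/2 and q_D = 85/2.
Total output Q = 89/2 + 85/2 = 87.

87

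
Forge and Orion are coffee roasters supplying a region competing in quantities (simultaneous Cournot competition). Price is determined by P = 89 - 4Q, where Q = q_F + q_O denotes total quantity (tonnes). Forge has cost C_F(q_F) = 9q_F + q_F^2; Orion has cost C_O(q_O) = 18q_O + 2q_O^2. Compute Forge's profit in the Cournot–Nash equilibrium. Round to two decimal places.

Forge's profit: π_F = (89 - 4Q)q_F - (9q_F + q_F²). Setting ∂π_F/∂q_F = 0: 80 - 10q_F - 4(q_O) = 0.
Orion's profit: π_O = (89 - 4Q)q_O - (18q_O + 2q_O²). Setting ∂π_O/∂q_O = 0: 71 - 12q_O - 4(q_F) = 0.
Best responses: q_F = (80 - 4q_O)/10, q_O = (71 - 4q_F)/12.
Substituting one into the other gives q_F = 13/2 and q_O = 15/4.
Price P = 89 - 4·(41/4) = 48.
Forge's profit: 48·(13/2) - 9·(13/2) - (13/2)² = 845/4.

211.25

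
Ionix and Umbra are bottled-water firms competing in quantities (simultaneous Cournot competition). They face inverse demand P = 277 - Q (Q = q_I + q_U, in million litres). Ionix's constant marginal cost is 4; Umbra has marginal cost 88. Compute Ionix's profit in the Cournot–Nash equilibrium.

Ionix's profit: π_I = (277 - Q)q_I - (4q_I). Setting ∂π_I/∂q_I = 0: 273 - 2q_I - (q_U) = 0.
Umbra's profit: π_U = (277 - Q)q_U - (88q_U). Setting ∂π_U/∂q_U = 0: 189 - 2q_U - (q_I) = 0.
Best responses: q_I = (273 - q_U)/2, q_U = (189 - q_I)/2.
Solving the pair: q_I = 119, q_U = 35.
Price P = 277 - 154 = 123.
Ionix's profit: (123 - 4)·119 = 14161.

14161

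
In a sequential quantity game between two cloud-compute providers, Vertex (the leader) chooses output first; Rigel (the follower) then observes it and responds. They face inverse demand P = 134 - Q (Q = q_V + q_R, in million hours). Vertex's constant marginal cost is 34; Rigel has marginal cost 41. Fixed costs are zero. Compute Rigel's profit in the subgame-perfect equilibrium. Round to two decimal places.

390.06

The follower Rigel best-responds to any q_V: π_R = (134 - Q)q_R - 41q_R.
∂π_R/∂q_R = 93 - q_V - 2q_R = 0 gives the reaction function q_R = (93 - q_V)/2.
Vertex substitutes q_R(q_V) into its own profit: π_V = q_V(134 - q_V - (93 - q_V)/2) - 34q_V = (175/2 - (1/2)q_V)q_V - 34q_V.
The leader's first-order condition 107/2 - q_V = 0 yields q_V = 107/2.
Then q_R = (93 - 107/2)/2 = 79/4.
Price P = 134 - 293/4 = 243/4.
Rigel's profit: (243/4 - 41)·(79/4) = 390.0625.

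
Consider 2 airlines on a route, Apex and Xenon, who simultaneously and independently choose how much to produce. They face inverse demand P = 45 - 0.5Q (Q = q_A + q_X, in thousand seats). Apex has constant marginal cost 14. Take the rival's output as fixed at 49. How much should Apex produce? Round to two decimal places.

6.50

With the rival's output fixed at 49, Apex's profit is π_A = (45 - (1/2)·49 - (1/2)q_A)q_A - (14q_A) = (41/2 - (1/2)q_A)q_A - (14q_A).
∂π_A/∂q_A = 13/2 - q_A = 0, so q_A = 13/2.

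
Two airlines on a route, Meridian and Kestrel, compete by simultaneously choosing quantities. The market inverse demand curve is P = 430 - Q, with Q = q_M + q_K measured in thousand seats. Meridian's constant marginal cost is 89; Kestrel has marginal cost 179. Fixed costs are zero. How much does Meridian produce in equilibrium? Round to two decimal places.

143.67

Meridian's profit: π_M = (430 - Q)q_M - (89q_M). Setting ∂π_M/∂q_M = 0: 341 - 2q_M - (q_K) = 0.
Kestrel's profit: π_K = (430 - Q)q_K - (179q_K). Setting ∂π_K/∂q_K = 0: 251 - 2q_K - (q_M) = 0.
So q_M = (341 - q_K)/2 and q_K = (251 - q_M)/2.
Substituting one into the other gives q_M = 431/3 and q_K = 161/3.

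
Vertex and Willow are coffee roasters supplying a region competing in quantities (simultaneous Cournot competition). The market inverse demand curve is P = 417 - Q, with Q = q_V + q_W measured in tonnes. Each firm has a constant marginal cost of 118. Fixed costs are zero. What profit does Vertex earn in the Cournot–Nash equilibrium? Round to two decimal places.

A representative firm's profit is π_i = q_i(417 - Q) - 118q_i.
Setting ∂π_i/∂q_i = 0 with rivals' quantities fixed: 299 - 2q_i - q_j = 0.
By symmetry each firm produces the same amount; substituting q_j = q_i yields q_i = 299/3.
Price P = 417 - 598/3 = 653/3.
Vertex's profit: (653/3 - 118)·(299/3) = 9933.4444.

9933.44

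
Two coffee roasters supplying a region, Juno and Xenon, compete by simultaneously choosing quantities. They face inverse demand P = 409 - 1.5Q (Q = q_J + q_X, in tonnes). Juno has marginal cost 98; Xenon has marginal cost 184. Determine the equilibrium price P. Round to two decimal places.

Juno's profit: π_J = (409 - 1.5Q)q_J - (98q_J). Setting ∂π_J/∂q_J = 0: 311 - 3q_J - (3/2)(q_X) = 0.
Xenon's first-order condition: 225 - 3q_X - (3/2)(q_J) = 0.
So q_J = (311 - (3/2)q_X)/3 and q_X = (225 - (3/2)q_J)/3.
Substituting one into the other gives q_J = 794/9 and q_X = 278/9.
Total output Q = 1072/9, so price P = 409 - (3/2)·(1072/9) = 691/3.

230.33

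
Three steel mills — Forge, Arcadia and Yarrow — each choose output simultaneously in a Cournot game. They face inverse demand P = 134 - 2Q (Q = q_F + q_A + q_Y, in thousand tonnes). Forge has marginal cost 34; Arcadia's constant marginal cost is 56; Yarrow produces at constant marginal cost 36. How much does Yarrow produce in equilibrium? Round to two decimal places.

14.50

Forge's profit: π_F = (134 - 2Q)q_F - (34q_F). Setting ∂π_F/∂q_F = 0: 100 - 4q_F - 2(q_A + q_Y) = 0.
Arcadia's first-order condition: 78 - 4q_A - 2(q_F + q_Y) = 0.
Yarrow's profit: π_Y = (134 - 2Q)q_Y - (36q_Y). Setting ∂π_Y/∂q_Y = 0: 98 - 4q_Y - 2(q_F + q_A) = 0.
Adding the 3 first-order conditions: 276 − 8Q = 0, so Q = 69/2.
Back-substituting: q_F = (100 − 69)/2 = 31/2, q_A = (78 − 69)/2 = 9/2, q_Y = (98 − 69)/2 = 29/2.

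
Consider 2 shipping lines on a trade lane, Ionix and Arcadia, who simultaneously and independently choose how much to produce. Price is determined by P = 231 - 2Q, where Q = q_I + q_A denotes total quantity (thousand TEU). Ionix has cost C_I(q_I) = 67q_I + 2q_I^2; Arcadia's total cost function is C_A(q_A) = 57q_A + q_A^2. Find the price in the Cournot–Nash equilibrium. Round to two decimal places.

153.73

Ionix's profit: π_I = (231 - 2Q)q_I - (67q_I + 2q_I²). Setting ∂π_I/∂q_I = 0: 164 - 8q_I - 2(q_A) = 0.
Arcadia's first-order condition: 174 - 6q_A - 2(q_I) = 0.
Best responses: q_I = (164 - 2q_A)/8, q_A = (174 - 2q_I)/6.
Solving the pair: q_I = 159/11, q_A = 266/11.
Total output Q = 425/11, so price P = 231 - 2·(425/11) = 1691/11.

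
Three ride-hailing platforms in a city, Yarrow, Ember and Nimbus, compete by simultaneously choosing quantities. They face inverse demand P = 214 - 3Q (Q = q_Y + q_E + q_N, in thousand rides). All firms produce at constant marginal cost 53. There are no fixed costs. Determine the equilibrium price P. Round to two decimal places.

Each firm earns π_i = (214 - 3Q)q_i - 53q_i.
Setting ∂π_i/∂q_i = 0 with rivals' quantities fixed: 161 - 6q_i - 3·Σ_{j≠i} q_j = 0.
With identical firms every q_j equals q_i, so Σ_{j≠i} q_j = 2q_i and 161 = 12q_i, giving q_i = 161/12.
Total output Q = 161/4, so price P = 214 - 3·(161/4) = 373/4.

93.25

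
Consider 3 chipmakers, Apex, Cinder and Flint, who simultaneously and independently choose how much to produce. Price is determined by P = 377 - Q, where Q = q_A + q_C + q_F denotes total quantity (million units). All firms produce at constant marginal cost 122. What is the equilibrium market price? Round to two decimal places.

A representative firm's profit is π_i = q_i(377 - Q) - 122q_i.
Setting ∂π_i/∂q_i = 0 with rivals' quantities fixed: 255 - 2q_i - Σ_{j≠i} q_j = 0.
By symmetry each firm produces the same amount; substituting Σ_{j≠i} q_j = 2q_i yields q_i = 255/4.
Total output Q = 765/4, so price P = 377 - 765/4 = 743/4.

185.75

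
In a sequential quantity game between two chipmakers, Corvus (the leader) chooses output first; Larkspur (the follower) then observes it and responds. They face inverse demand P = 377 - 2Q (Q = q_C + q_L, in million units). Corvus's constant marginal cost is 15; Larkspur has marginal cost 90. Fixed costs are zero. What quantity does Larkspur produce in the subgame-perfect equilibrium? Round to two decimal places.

Solve by backward induction. Given q_C, the follower Larkspur maximises π_L = (377 - 2q_C - 2q_L)q_L - 90q_L.
Follower FOC: 287 - 2q_C - 4q_L = 0, so q_L(q_C) = (287 - 2q_C)/4.
Corvus substitutes q_L(q_C) into its own profit: π_C = q_C(377 - 2q_C - (287 - 2q_C)/2) - 15q_C = (467/2 - q_C)q_C - 15q_C.
Maximising: ∂π_C/∂q_C = 437/2 - 2q_C = 0, giving q_C = 437/4.
Then q_L = (287 - 2·(437/4))/4 = 137/8.

17.13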